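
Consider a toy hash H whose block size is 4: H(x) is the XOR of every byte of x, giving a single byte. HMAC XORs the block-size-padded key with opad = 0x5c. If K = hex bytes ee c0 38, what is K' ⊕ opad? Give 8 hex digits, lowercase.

b29c645c

Key hex bytes ee c0 38 is 3 bytes ≤ B = 4; zero-pad to 4 bytes: K' = ee c0 38 00.
XOR each byte with 0x5c: ee⊕5c=b2, c0⊕5c=9c, 38⊕5c=64, 00⊕5c=5c.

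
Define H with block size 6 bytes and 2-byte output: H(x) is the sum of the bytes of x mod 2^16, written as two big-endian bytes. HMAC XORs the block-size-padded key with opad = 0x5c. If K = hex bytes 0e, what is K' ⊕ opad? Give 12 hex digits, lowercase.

525c5c5c5c5c

Key hex bytes 0e is 1 byte ≤ B = 6; zero-pad to 6 bytes: K' = 0e 00 00 00 00 00.
XOR each byte with 0x5c: 0e⊕5c=52, 00⊕5c=5c, 00⊕5c=5c, 00⊕5c=5c, 00⊕5c=5c, 00⊕5c=5c.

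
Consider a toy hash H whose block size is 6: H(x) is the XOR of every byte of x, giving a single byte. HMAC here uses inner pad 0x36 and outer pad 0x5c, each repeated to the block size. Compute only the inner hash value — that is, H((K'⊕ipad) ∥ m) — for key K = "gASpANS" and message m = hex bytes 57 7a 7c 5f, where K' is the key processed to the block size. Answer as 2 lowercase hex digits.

Key "gASpANS" = 67 41 53 70 41 4e 53 is 7 bytes > B = 6, so hash it first: H(key) = 59, then zero-pad to 6 bytes: K' = 59 00 00 00 00 00.
K' ⊕ ipad = 6f 36 36 36 36 36.
Inner input = 6f 36 36 36 36 36 ∥ 57 7a 7c 5f.
Inner hash: XOR 6f⊕36⊕36⊕36⊕36⊕36⊕57⊕7a⊕7c⊕5f = 57.

57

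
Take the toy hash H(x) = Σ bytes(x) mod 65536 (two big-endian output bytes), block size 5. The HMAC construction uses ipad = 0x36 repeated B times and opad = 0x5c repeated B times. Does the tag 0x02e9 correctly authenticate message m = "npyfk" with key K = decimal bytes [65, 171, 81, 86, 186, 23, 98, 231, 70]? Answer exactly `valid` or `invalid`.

Key decimal bytes [65, 171, 81, 86, 186, 23, 98, 231, 70] = 41 ab 51 56 ba 17 62 e7 46 is 9 bytes > B = 5, so hash it first: H(key) = 03 f3, then zero-pad to 5 bytes: K' = 03 f3 00 00 00.
K' ⊕ ipad = 35 c5 36 36 36; K' ⊕ opad = 5f af 5c 5c 5c.
Inner hash: sum = 53+197+54+54+54+110+112+121+102+107 = 964 → 03 c4.
Outer hash (recomputed tag): sum = 95+175+92+92+92+3+196 = 745 → 02 e9.
Recomputed tag = 02e9; claimed = 02e9 → match.

valid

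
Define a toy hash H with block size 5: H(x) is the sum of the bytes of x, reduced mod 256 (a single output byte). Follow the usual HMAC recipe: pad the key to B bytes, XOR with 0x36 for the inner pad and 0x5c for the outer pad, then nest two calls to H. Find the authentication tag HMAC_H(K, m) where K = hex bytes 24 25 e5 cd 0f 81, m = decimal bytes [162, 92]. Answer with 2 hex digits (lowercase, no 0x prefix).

da

Key hex bytes 24 25 e5 cd 0f 81 is 6 bytes > B = 5, so hash it first: H(key) = 8b, then zero-pad to 5 bytes: K' = 8b 00 00 00 00.
K' ⊕ ipad = bd 36 36 36 36.  K' ⊕ opad = d7 5c 5c 5c 5c.
Inner input = (K'⊕ipad) ∥ m = bd 36 36 36 36 ∥ a2 5c.
Inner hash: sum = 189+54+54+54+54+162+92 = 659; mod 256 = 147 → 93.
Outer input = (K'⊕opad) ∥ inner = d7 5c 5c 5c 5c ∥ 93.
Outer hash (tag): sum = 215+92+92+92+92+147 = 730; mod 256 = 218 → da.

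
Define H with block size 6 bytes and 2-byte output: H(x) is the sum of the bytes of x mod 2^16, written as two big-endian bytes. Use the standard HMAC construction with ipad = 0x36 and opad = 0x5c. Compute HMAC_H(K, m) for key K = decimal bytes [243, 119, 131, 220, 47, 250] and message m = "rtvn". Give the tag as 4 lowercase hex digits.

03ab

Key decimal bytes [243, 119, 131, 220, 47, 250] = f3 77 83 dc 2f fa is exactly B = 6 bytes: K' = f3 77 83 dc 2f fa.
K' ⊕ ipad = c5 41 b5 ea 19 cc.  K' ⊕ opad = af 2b df 80 73 a6.
Inner input = (K'⊕ipad) ∥ m = c5 41 b5 ea 19 cc ∥ 72 74 76 6e.
Inner hash: sum = 197+65+181+234+25+204+114+116+118+110 = 1364 → 05 54.
Outer input = (K'⊕opad) ∥ inner = af 2b df 80 73 a6 ∥ 05 54.
Outer hash (tag): sum = 175+43+223+128+115+166+5+84 = 939 → 03 ab.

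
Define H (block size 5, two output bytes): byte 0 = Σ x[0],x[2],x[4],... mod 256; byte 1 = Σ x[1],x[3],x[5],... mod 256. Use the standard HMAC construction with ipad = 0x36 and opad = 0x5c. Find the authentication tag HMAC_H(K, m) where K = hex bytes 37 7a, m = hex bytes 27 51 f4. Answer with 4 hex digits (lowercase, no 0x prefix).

c040

Key hex bytes 37 7a is 2 bytes ≤ B = 5; zero-pad to 5 bytes: K' = 37 7a 00 00 00.
K' ⊕ ipad = 01 4c 36 36 36.  K' ⊕ opad = 6b 26 5c 5c 5c.
Inner input = (K'⊕ipad) ∥ m = 01 4c 36 36 36 ∥ 27 51 f4.
Inner hash: even-index sum = 190 mod 256 = 190; odd-index sum = 413 mod 256 = 157 → be 9d.
Outer input = (K'⊕opad) ∥ inner = 6b 26 5c 5c 5c ∥ be 9d.
Outer hash (tag): even-index sum = 448 mod 256 = 192; odd-index sum = 320 mod 256 = 64 → c0 40.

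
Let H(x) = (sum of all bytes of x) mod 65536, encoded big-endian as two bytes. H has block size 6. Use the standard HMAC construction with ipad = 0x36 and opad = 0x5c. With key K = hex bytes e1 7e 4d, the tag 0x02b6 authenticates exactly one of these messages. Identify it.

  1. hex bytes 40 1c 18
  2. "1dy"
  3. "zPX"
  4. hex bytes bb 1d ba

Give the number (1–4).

Key hex bytes e1 7e 4d is 3 bytes ≤ B = 6; zero-pad to 6 bytes: K' = e1 7e 4d 00 00 00.
K' ⊕ ipad = d7 48 7b 36 36 36; K' ⊕ opad = bd 22 11 5c 5c 5c.
m1: inner = H(d7 48 7b 36 36 36 40 1c 18) = 02 b0; tag = H(bd 22 11 5c 5c 5c 02 b0) = 02b6 ← matches
m2: inner = H(d7 48 7b 36 36 36 31 64 79) = 03 4a; tag = H(bd 22 11 5c 5c 5c 03 4a) = 0251
m3: inner = H(d7 48 7b 36 36 36 7a 50 58) = 03 5e; tag = H(bd 22 11 5c 5c 5c 03 5e) = 0265
m4: inner = H(d7 48 7b 36 36 36 bb 1d ba) = 03 ce; tag = H(bd 22 11 5c 5c 5c 03 ce) = 02d5

1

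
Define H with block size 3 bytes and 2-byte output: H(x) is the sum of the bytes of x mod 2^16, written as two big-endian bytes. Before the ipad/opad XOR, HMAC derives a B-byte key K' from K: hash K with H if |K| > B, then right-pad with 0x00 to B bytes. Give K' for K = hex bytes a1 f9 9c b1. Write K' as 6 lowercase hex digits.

02e700

|K| = 4 > B = 3, so first hash the key.
H(K): sum = 161+249+156+177 = 743 → 02 e7.
Zero-pad H(K) = 02 e7 to 3 bytes: K' = 02 e7 00.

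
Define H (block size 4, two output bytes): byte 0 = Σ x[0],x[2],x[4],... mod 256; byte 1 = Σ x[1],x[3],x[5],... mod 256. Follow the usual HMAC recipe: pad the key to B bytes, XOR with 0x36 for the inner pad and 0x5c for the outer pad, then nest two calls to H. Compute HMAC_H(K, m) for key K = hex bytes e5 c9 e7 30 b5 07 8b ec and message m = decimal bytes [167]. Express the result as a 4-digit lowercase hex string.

c31c

Key hex bytes e5 c9 e7 30 b5 07 8b ec is 8 bytes > B = 4, so hash it first: H(key) = 0c ec, then zero-pad to 4 bytes: K' = 0c ec 00 00.
K' ⊕ ipad = 3a da 36 36.  K' ⊕ opad = 50 b0 5c 5c.
Inner input = (K'⊕ipad) ∥ m = 3a da 36 36 ∥ a7.
Inner hash: even-index sum = 279 mod 256 = 23; odd-index sum = 272 mod 256 = 16 → 17 10.
Outer input = (K'⊕opad) ∥ inner = 50 b0 5c 5c ∥ 17 10.
Outer hash (tag): even-index sum = 195 mod 256 = 195; odd-index sum = 284 mod 256 = 28 → c3 1c.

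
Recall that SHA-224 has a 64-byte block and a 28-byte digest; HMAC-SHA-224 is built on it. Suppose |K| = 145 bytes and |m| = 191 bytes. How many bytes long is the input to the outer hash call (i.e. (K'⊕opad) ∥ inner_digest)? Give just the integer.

Key is 145 > 64 bytes, so it is hashed to 28 bytes then zero-padded to 64: |K'| = 64.
Outer input = (K'⊕opad) ∥ H(inner) → 64 + 28 = 92 bytes.

92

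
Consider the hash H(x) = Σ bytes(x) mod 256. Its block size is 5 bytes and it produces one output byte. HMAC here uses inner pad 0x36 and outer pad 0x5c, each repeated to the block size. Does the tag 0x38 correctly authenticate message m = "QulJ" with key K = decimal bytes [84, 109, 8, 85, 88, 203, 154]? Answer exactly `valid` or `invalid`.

valid

Key decimal bytes [84, 109, 8, 85, 88, 203, 154] = 54 6d 08 55 58 cb 9a is 7 bytes > B = 5, so hash it first: H(key) = db, then zero-pad to 5 bytes: K' = db 00 00 00 00.
K' ⊕ ipad = ed 36 36 36 36; K' ⊕ opad = 87 5c 5c 5c 5c.
Inner hash: sum = 237+54+54+54+54+81+117+108+74 = 833; mod 256 = 65 → 41.
Outer hash (recomputed tag): sum = 135+92+92+92+92+65 = 568; mod 256 = 56 → 38.
Recomputed tag = 38; claimed = 38 → match.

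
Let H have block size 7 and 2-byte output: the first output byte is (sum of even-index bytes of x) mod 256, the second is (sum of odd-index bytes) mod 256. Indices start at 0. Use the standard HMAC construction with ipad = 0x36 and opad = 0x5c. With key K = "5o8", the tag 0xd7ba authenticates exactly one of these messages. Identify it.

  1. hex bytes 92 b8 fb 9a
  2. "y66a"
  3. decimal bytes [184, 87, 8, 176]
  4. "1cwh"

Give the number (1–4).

Key "5o8" = 35 6f 38 is 3 bytes ≤ B = 7; zero-pad to 7 bytes: K' = 35 6f 38 00 00 00 00.
K' ⊕ ipad = 03 59 0e 36 36 36 36; K' ⊕ opad = 69 33 64 5c 5c 5c 5c.
m1: inner = H(03 59 0e 36 36 36 36 92 b8 fb 9a) = cf 52; tag = H(69 33 64 5c 5c 5c 5c cf 52) = d7ba ← matches
m2: inner = H(03 59 0e 36 36 36 36 79 36 36 61) = 14 74; tag = H(69 33 64 5c 5c 5c 5c 14 74) = f9ff
m3: inner = H(03 59 0e 36 36 36 36 b8 57 08 b0) = 84 85; tag = H(69 33 64 5c 5c 5c 5c 84 85) = 0a6f
m4: inner = H(03 59 0e 36 36 36 36 31 63 77 68) = 48 6d; tag = H(69 33 64 5c 5c 5c 5c 48 6d) = f233

1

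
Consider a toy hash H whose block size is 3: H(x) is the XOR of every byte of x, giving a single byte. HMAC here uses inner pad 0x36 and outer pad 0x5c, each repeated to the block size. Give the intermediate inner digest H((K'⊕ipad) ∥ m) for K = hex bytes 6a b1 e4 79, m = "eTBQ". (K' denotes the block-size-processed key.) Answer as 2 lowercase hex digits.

Key hex bytes 6a b1 e4 79 is 4 bytes > B = 3, so hash it first: H(key) = 46, then zero-pad to 3 bytes: K' = 46 00 00.
K' ⊕ ipad = 70 36 36.
Inner input = 70 36 36 ∥ 65 54 42 51.
Inner hash: XOR 70⊕36⊕36⊕65⊕54⊕42⊕51 = 52.

52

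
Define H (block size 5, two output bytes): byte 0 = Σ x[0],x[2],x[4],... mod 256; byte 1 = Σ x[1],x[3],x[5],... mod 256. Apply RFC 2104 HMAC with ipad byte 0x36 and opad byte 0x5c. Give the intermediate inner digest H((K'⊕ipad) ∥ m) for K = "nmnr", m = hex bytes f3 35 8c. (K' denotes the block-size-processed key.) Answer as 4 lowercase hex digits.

Key "nmnr" = 6e 6d 6e 72 is 4 bytes ≤ B = 5; zero-pad to 5 bytes: K' = 6e 6d 6e 72 00.
K' ⊕ ipad = 58 5b 58 44 36.
Inner input = 58 5b 58 44 36 ∥ f3 35 8c.
Inner hash: even-index sum = 283 mod 256 = 27; odd-index sum = 542 mod 256 = 30 → 1b 1e.

1b1e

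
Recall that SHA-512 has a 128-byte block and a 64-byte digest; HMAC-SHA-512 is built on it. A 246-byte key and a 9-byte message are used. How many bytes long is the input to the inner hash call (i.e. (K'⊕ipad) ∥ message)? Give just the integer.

137

Key is 246 > 128 bytes, so it is hashed to 64 bytes then zero-padded to 128: |K'| = 128.
Inner input = (K'⊕ipad) ∥ m → 128 + 9 = 137 bytes.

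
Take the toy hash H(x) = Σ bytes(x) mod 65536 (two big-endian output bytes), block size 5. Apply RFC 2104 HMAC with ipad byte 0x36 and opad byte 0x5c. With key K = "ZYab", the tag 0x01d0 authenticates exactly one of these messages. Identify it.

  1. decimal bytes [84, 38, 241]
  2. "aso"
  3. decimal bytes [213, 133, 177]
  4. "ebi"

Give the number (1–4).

4

Key "ZYab" = 5a 59 61 62 is 4 bytes ≤ B = 5; zero-pad to 5 bytes: K' = 5a 59 61 62 00.
K' ⊕ ipad = 6c 6f 57 54 36; K' ⊕ opad = 06 05 3d 3e 5c.
m1: inner = H(6c 6f 57 54 36 54 26 f1) = 03 27; tag = H(06 05 3d 3e 5c 03 27) = 010c
m2: inner = H(6c 6f 57 54 36 61 73 6f) = 02 ff; tag = H(06 05 3d 3e 5c 02 ff) = 01e3
m3: inner = H(6c 6f 57 54 36 d5 85 b1) = 03 c7; tag = H(06 05 3d 3e 5c 03 c7) = 01ac
m4: inner = H(6c 6f 57 54 36 65 62 69) = 02 ec; tag = H(06 05 3d 3e 5c 02 ec) = 01d0 ← matches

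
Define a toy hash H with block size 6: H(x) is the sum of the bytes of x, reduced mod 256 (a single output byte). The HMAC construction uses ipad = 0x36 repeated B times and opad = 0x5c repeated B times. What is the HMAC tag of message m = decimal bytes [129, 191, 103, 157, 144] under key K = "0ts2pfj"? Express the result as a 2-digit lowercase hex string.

42

Key "0ts2pfj" = 30 74 73 32 70 66 6a is 7 bytes > B = 6, so hash it first: H(key) = 89, then zero-pad to 6 bytes: K' = 89 00 00 00 00 00.
K' ⊕ ipad = bf 36 36 36 36 36.  K' ⊕ opad = d5 5c 5c 5c 5c 5c.
Inner input = (K'⊕ipad) ∥ m = bf 36 36 36 36 36 ∥ 81 bf 67 9d 90.
Inner hash: sum = 191+54+54+54+54+54+129+191+103+157+144 = 1185; mod 256 = 161 → a1.
Outer input = (K'⊕opad) ∥ inner = d5 5c 5c 5c 5c 5c ∥ a1.
Outer hash (tag): sum = 213+92+92+92+92+92+161 = 834; mod 256 = 66 → 42.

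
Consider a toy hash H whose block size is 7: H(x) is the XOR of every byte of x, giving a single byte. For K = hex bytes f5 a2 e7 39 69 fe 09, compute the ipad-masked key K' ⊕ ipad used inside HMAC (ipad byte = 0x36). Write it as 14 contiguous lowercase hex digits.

Key hex bytes f5 a2 e7 39 69 fe 09 is exactly B = 7 bytes: K' = f5 a2 e7 39 69 fe 09.
XOR each byte with 0x36: f5⊕36=c3, a2⊕36=94, e7⊕36=d1, 39⊕36=0f, 69⊕36=5f, fe⊕36=c8, 09⊕36=3f.

c394d10f5fc83f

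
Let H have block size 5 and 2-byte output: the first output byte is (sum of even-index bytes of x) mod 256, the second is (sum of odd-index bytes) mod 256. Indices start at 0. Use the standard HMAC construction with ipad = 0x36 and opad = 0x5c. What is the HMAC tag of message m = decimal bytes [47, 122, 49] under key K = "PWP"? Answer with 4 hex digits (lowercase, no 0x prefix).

6be3

Key "PWP" = 50 57 50 is 3 bytes ≤ B = 5; zero-pad to 5 bytes: K' = 50 57 50 00 00.
K' ⊕ ipad = 66 61 66 36 36.  K' ⊕ opad = 0c 0b 0c 5c 5c.
Inner input = (K'⊕ipad) ∥ m = 66 61 66 36 36 ∥ 2f 7a 31.
Inner hash: even-index sum = 380 mod 256 = 124; odd-index sum = 247 mod 256 = 247 → 7c f7.
Outer input = (K'⊕opad) ∥ inner = 0c 0b 0c 5c 5c ∥ 7c f7.
Outer hash (tag): even-index sum = 363 mod 256 = 107; odd-index sum = 227 mod 256 = 227 → 6b e3.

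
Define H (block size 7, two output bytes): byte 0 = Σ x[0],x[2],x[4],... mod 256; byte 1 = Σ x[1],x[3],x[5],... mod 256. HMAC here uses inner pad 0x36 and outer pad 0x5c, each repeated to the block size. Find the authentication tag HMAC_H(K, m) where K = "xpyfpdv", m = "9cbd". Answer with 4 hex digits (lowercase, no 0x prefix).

2288

Key "xpyfpdv" = 78 70 79 66 70 64 76 is exactly B = 7 bytes: K' = 78 70 79 66 70 64 76.
K' ⊕ ipad = 4e 46 4f 50 46 52 40.  K' ⊕ opad = 24 2c 25 3a 2c 38 2a.
Inner input = (K'⊕ipad) ∥ m = 4e 46 4f 50 46 52 40 ∥ 39 63 62 64.
Inner hash: even-index sum = 490 mod 256 = 234; odd-index sum = 387 mod 256 = 131 → ea 83.
Outer input = (K'⊕opad) ∥ inner = 24 2c 25 3a 2c 38 2a ∥ ea 83.
Outer hash (tag): even-index sum = 290 mod 256 = 34; odd-index sum = 392 mod 256 = 136 → 22 88.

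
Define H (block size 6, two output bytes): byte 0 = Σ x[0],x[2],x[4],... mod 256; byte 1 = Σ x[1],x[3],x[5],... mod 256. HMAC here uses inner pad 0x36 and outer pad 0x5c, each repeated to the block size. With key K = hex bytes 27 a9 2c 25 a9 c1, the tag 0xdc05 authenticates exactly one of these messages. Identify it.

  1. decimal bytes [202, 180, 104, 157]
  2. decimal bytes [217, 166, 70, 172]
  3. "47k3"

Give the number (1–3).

Key hex bytes 27 a9 2c 25 a9 c1 is exactly B = 6 bytes: K' = 27 a9 2c 25 a9 c1.
K' ⊕ ipad = 11 9f 1a 13 9f f7; K' ⊕ opad = 7b f5 70 79 f5 9d.
m1: inner = H(11 9f 1a 13 9f f7 ca b4 68 9d) = fc fa; tag = H(7b f5 70 79 f5 9d fc fa) = dc05 ← matches
m2: inner = H(11 9f 1a 13 9f f7 d9 a6 46 ac) = e9 fb; tag = H(7b f5 70 79 f5 9d e9 fb) = c906
m3: inner = H(11 9f 1a 13 9f f7 34 37 6b 33) = 69 13; tag = H(7b f5 70 79 f5 9d 69 13) = 491e

1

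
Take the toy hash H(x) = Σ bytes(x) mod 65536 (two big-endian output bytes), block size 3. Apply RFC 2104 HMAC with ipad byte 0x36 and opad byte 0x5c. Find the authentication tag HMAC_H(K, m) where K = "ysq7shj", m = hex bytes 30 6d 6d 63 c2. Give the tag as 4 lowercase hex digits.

01ca

Key "ysq7shj" = 79 73 71 37 73 68 6a is 7 bytes > B = 3, so hash it first: H(key) = 02 d9, then zero-pad to 3 bytes: K' = 02 d9 00.
K' ⊕ ipad = 34 ef 36.  K' ⊕ opad = 5e 85 5c.
Inner input = (K'⊕ipad) ∥ m = 34 ef 36 ∥ 30 6d 6d 63 c2.
Inner hash: sum = 52+239+54+48+109+109+99+194 = 904 → 03 88.
Outer input = (K'⊕opad) ∥ inner = 5e 85 5c ∥ 03 88.
Outer hash (tag): sum = 94+133+92+3+136 = 458 → 01 ca.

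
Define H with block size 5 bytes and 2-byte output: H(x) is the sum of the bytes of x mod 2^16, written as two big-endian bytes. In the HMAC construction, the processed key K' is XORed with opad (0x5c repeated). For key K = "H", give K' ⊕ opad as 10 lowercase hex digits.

145c5c5c5c

Key "H" = 48 is 1 byte ≤ B = 5; zero-pad to 5 bytes: K' = 48 00 00 00 00.
XOR each byte with 0x5c: 48⊕5c=14, 00⊕5c=5c, 00⊕5c=5c, 00⊕5c=5c, 00⊕5c=5c.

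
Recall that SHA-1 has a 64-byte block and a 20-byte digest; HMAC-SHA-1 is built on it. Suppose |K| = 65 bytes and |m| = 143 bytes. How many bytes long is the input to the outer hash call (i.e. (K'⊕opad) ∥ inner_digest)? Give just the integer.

84

Key is 65 > 64 bytes, so it is hashed to 20 bytes then zero-padded to 64: |K'| = 64.
Outer input = (K'⊕opad) ∥ H(inner) → 64 + 20 = 84 bytes.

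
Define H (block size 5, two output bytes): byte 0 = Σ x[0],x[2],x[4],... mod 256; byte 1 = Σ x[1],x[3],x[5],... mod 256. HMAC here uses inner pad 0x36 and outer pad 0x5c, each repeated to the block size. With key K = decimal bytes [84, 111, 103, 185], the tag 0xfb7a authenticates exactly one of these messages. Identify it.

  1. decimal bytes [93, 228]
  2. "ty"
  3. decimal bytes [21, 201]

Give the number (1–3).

2

Key decimal bytes [84, 111, 103, 185] = 54 6f 67 b9 is 4 bytes ≤ B = 5; zero-pad to 5 bytes: K' = 54 6f 67 b9 00.
K' ⊕ ipad = 62 59 51 8f 36; K' ⊕ opad = 08 33 3b e5 5c.
m1: inner = H(62 59 51 8f 36 5d e4) = cd 45; tag = H(08 33 3b e5 5c cd 45) = e4e5
m2: inner = H(62 59 51 8f 36 74 79) = 62 5c; tag = H(08 33 3b e5 5c 62 5c) = fb7a ← matches
m3: inner = H(62 59 51 8f 36 15 c9) = b2 fd; tag = H(08 33 3b e5 5c b2 fd) = 9cca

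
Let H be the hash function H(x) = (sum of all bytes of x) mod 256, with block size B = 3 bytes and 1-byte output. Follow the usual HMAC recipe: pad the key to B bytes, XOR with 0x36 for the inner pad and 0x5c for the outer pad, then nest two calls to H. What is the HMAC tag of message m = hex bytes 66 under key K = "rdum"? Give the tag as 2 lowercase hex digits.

Key "rdum" = 72 64 75 6d is 4 bytes > B = 3, so hash it first: H(key) = b8, then zero-pad to 3 bytes: K' = b8 00 00.
K' ⊕ ipad = 8e 36 36.  K' ⊕ opad = e4 5c 5c.
Inner input = (K'⊕ipad) ∥ m = 8e 36 36 ∥ 66.
Inner hash: sum = 142+54+54+102 = 352; mod 256 = 96 → 60.
Outer input = (K'⊕opad) ∥ inner = e4 5c 5c ∥ 60.
Outer hash (tag): sum = 228+92+92+96 = 508; mod 256 = 252 → fc.

fc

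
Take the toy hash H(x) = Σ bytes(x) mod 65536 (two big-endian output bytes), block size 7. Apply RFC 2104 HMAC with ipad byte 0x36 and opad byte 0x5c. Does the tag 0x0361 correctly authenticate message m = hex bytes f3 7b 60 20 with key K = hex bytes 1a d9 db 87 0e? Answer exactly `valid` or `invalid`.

invalid

Key hex bytes 1a d9 db 87 0e is 5 bytes ≤ B = 7; zero-pad to 7 bytes: K' = 1a d9 db 87 0e 00 00.
K' ⊕ ipad = 2c ef ed b1 38 36 36; K' ⊕ opad = 46 85 87 db 52 5c 5c.
Inner hash: sum = 44+239+237+177+56+54+54+243+123+96+32 = 1355 → 05 4b.
Outer hash (recomputed tag): sum = 70+133+135+219+82+92+92+5+75 = 903 → 03 87.
Recomputed tag = 0387; claimed = 0361 → mismatch.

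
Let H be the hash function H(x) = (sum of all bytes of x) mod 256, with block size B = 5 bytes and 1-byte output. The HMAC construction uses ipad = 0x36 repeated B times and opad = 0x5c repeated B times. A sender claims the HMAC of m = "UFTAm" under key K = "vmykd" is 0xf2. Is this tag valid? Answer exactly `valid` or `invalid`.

Key "vmykd" = 76 6d 79 6b 64 is exactly B = 5 bytes: K' = 76 6d 79 6b 64.
K' ⊕ ipad = 40 5b 4f 5d 52; K' ⊕ opad = 2a 31 25 37 38.
Inner hash: sum = 64+91+79+93+82+85+70+84+65+109 = 822; mod 256 = 54 → 36.
Outer hash (recomputed tag): sum = 42+49+37+55+56+54 = 293; mod 256 = 37 → 25.
Recomputed tag = 25; claimed = f2 → mismatch.

invalid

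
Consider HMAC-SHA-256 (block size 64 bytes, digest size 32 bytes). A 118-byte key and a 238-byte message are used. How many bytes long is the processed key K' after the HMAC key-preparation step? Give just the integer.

64

Key is 118 > 64 bytes, so it is hashed to 32 bytes then zero-padded to 64: |K'| = 64.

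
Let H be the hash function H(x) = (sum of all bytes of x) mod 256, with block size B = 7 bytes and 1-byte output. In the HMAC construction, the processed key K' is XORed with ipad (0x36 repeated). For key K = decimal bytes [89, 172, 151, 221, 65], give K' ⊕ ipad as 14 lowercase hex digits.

Key decimal bytes [89, 172, 151, 221, 65] = 59 ac 97 dd 41 is 5 bytes ≤ B = 7; zero-pad to 7 bytes: K' = 59 ac 97 dd 41 00 00.
XOR each byte with 0x36: 59⊕36=6f, ac⊕36=9a, 97⊕36=a1, dd⊕36=eb, 41⊕36=77, 00⊕36=36, 00⊕36=36.

6f9aa1eb773636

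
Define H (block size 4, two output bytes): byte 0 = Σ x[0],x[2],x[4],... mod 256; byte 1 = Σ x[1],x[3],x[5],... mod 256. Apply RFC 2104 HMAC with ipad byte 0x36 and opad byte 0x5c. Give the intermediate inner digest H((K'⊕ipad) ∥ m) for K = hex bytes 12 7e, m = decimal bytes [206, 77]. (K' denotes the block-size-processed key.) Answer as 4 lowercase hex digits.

Key hex bytes 12 7e is 2 bytes ≤ B = 4; zero-pad to 4 bytes: K' = 12 7e 00 00.
K' ⊕ ipad = 24 48 36 36.
Inner input = 24 48 36 36 ∥ ce 4d.
Inner hash: even-index sum = 296 mod 256 = 40; odd-index sum = 203 mod 256 = 203 → 28 cb.

28cb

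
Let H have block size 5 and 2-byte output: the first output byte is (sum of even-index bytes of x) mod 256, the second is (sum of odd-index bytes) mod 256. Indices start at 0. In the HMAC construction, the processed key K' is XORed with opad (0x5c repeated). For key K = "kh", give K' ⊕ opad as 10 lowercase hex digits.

37345c5c5c

Key "kh" = 6b 68 is 2 bytes ≤ B = 5; zero-pad to 5 bytes: K' = 6b 68 00 00 00.
XOR each byte with 0x5c: 6b⊕5c=37, 68⊕5c=34, 00⊕5c=5c, 00⊕5c=5c, 00⊕5c=5c.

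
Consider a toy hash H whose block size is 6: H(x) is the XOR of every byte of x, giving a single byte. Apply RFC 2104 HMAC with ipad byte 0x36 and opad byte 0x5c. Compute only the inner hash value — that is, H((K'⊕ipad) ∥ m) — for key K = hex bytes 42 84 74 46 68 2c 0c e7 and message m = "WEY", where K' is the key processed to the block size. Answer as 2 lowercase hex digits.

10

Key hex bytes 42 84 74 46 68 2c 0c e7 is 8 bytes > B = 6, so hash it first: H(key) = 5b, then zero-pad to 6 bytes: K' = 5b 00 00 00 00 00.
K' ⊕ ipad = 6d 36 36 36 36 36.
Inner input = 6d 36 36 36 36 36 ∥ 57 45 59.
Inner hash: XOR 6d⊕36⊕36⊕36⊕36⊕36⊕57⊕45⊕59 = 10.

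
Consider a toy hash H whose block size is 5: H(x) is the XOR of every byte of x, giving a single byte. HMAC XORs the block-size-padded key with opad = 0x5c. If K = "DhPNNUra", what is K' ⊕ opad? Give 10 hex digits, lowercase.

Key "DhPNNUra" = 44 68 50 4e 4e 55 72 61 is 8 bytes > B = 5, so hash it first: H(key) = 3a, then zero-pad to 5 bytes: K' = 3a 00 00 00 00.
XOR each byte with 0x5c: 3a⊕5c=66, 00⊕5c=5c, 00⊕5c=5c, 00⊕5c=5c, 00⊕5c=5c.

665c5c5c5c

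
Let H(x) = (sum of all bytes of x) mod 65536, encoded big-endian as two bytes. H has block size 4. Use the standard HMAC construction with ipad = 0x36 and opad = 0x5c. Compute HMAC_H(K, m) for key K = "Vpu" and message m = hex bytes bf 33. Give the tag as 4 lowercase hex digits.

Key "Vpu" = 56 70 75 is 3 bytes ≤ B = 4; zero-pad to 4 bytes: K' = 56 70 75 00.
K' ⊕ ipad = 60 46 43 36.  K' ⊕ opad = 0a 2c 29 5c.
Inner input = (K'⊕ipad) ∥ m = 60 46 43 36 ∥ bf 33.
Inner hash: sum = 96+70+67+54+191+51 = 529 → 02 11.
Outer input = (K'⊕opad) ∥ inner = 0a 2c 29 5c ∥ 02 11.
Outer hash (tag): sum = 10+44+41+92+2+17 = 206 → 00 ce.

00ce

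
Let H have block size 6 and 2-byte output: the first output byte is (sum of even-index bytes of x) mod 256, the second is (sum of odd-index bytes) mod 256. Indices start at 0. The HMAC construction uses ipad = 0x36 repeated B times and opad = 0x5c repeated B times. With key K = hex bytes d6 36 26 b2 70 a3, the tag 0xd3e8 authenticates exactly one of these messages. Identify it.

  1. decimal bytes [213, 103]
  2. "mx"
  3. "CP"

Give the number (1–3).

2

Key hex bytes d6 36 26 b2 70 a3 is exactly B = 6 bytes: K' = d6 36 26 b2 70 a3.
K' ⊕ ipad = e0 00 10 84 46 95; K' ⊕ opad = 8a 6a 7a ee 2c ff.
m1: inner = H(e0 00 10 84 46 95 d5 67) = 0b 80; tag = H(8a 6a 7a ee 2c ff 0b 80) = 3bd7
m2: inner = H(e0 00 10 84 46 95 6d 78) = a3 91; tag = H(8a 6a 7a ee 2c ff a3 91) = d3e8 ← matches
m3: inner = H(e0 00 10 84 46 95 43 50) = 79 69; tag = H(8a 6a 7a ee 2c ff 79 69) = a9c0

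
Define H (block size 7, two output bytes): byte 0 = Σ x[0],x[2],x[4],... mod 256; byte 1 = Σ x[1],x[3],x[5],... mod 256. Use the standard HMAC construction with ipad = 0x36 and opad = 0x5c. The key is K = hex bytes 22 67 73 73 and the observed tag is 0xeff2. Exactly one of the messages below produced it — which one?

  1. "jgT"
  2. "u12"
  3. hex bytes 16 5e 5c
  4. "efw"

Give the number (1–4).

Key hex bytes 22 67 73 73 is 4 bytes ≤ B = 7; zero-pad to 7 bytes: K' = 22 67 73 73 00 00 00.
K' ⊕ ipad = 14 51 45 45 36 36 36; K' ⊕ opad = 7e 3b 2f 2f 5c 5c 5c.
m1: inner = H(14 51 45 45 36 36 36 6a 67 54) = 2c 8a; tag = H(7e 3b 2f 2f 5c 5c 5c 2c 8a) = eff2 ← matches
m2: inner = H(14 51 45 45 36 36 36 75 31 32) = f6 73; tag = H(7e 3b 2f 2f 5c 5c 5c f6 73) = d8bc
m3: inner = H(14 51 45 45 36 36 36 16 5e 5c) = 23 3e; tag = H(7e 3b 2f 2f 5c 5c 5c 23 3e) = a3e9
m4: inner = H(14 51 45 45 36 36 36 65 66 77) = 2b a8; tag = H(7e 3b 2f 2f 5c 5c 5c 2b a8) = 0df1

1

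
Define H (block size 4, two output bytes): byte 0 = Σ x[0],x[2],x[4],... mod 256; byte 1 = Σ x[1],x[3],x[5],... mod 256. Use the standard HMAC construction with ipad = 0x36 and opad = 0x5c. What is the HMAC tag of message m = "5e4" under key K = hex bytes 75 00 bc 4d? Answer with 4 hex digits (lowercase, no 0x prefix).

Key hex bytes 75 00 bc 4d is exactly B = 4 bytes: K' = 75 00 bc 4d.
K' ⊕ ipad = 43 36 8a 7b.  K' ⊕ opad = 29 5c e0 11.
Inner input = (K'⊕ipad) ∥ m = 43 36 8a 7b ∥ 35 65 34.
Inner hash: even-index sum = 310 mod 256 = 54; odd-index sum = 278 mod 256 = 22 → 36 16.
Outer input = (K'⊕opad) ∥ inner = 29 5c e0 11 ∥ 36 16.
Outer hash (tag): even-index sum = 319 mod 256 = 63; odd-index sum = 131 mod 256 = 131 → 3f 83.

3f83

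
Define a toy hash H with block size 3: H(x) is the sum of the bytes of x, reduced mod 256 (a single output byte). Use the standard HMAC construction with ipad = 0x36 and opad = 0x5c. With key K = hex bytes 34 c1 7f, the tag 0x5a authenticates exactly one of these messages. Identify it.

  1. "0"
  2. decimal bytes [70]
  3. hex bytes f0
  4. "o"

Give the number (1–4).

Key hex bytes 34 c1 7f is exactly B = 3 bytes: K' = 34 c1 7f.
K' ⊕ ipad = 02 f7 49; K' ⊕ opad = 68 9d 23.
m1: inner = H(02 f7 49 30) = 72; tag = H(68 9d 23 72) = 9a
m2: inner = H(02 f7 49 46) = 88; tag = H(68 9d 23 88) = b0
m3: inner = H(02 f7 49 f0) = 32; tag = H(68 9d 23 32) = 5a ← matches
m4: inner = H(02 f7 49 6f) = b1; tag = H(68 9d 23 b1) = d9

3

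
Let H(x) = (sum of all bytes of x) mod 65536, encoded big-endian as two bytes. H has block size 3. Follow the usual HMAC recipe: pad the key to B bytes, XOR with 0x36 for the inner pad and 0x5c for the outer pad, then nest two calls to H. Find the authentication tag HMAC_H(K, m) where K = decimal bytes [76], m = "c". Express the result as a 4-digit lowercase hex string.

0112

Key decimal bytes [76] = 4c is 1 byte ≤ B = 3; zero-pad to 3 bytes: K' = 4c 00 00.
K' ⊕ ipad = 7a 36 36.  K' ⊕ opad = 10 5c 5c.
Inner input = (K'⊕ipad) ∥ m = 7a 36 36 ∥ 63.
Inner hash: sum = 122+54+54+99 = 329 → 01 49.
Outer input = (K'⊕opad) ∥ inner = 10 5c 5c ∥ 01 49.
Outer hash (tag): sum = 16+92+92+1+73 = 274 → 01 12.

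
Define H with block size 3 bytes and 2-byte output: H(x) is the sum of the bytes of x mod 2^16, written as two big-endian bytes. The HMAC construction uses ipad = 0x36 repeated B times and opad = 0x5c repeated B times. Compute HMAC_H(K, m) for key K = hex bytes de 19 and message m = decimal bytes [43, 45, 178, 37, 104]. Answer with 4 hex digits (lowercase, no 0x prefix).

0209

Key hex bytes de 19 is 2 bytes ≤ B = 3; zero-pad to 3 bytes: K' = de 19 00.
K' ⊕ ipad = e8 2f 36.  K' ⊕ opad = 82 45 5c.
Inner input = (K'⊕ipad) ∥ m = e8 2f 36 ∥ 2b 2d b2 25 68.
Inner hash: sum = 232+47+54+43+45+178+37+104 = 740 → 02 e4.
Outer input = (K'⊕opad) ∥ inner = 82 45 5c ∥ 02 e4.
Outer hash (tag): sum = 130+69+92+2+228 = 521 → 02 09.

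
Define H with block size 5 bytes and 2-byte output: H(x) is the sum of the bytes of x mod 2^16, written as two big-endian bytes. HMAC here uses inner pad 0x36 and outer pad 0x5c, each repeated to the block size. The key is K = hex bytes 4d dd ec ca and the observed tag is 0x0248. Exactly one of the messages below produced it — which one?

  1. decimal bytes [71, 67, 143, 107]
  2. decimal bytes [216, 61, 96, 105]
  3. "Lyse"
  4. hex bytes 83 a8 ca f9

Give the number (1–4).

Key hex bytes 4d dd ec ca is 4 bytes ≤ B = 5; zero-pad to 5 bytes: K' = 4d dd ec ca 00.
K' ⊕ ipad = 7b eb da fc 36; K' ⊕ opad = 11 81 b0 96 5c.
m1: inner = H(7b eb da fc 36 47 43 8f 6b) = 04 f6; tag = H(11 81 b0 96 5c 04 f6) = 032e
m2: inner = H(7b eb da fc 36 d8 3d 60 69) = 05 50; tag = H(11 81 b0 96 5c 05 50) = 0289
m3: inner = H(7b eb da fc 36 4c 79 73 65) = 05 0f; tag = H(11 81 b0 96 5c 05 0f) = 0248 ← matches
m4: inner = H(7b eb da fc 36 83 a8 ca f9) = 06 60; tag = H(11 81 b0 96 5c 06 60) = 029a

3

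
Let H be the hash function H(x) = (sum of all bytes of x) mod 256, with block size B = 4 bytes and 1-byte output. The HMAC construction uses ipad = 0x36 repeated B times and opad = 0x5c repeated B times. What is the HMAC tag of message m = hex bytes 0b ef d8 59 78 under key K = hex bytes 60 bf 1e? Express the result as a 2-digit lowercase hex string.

9d

Key hex bytes 60 bf 1e is 3 bytes ≤ B = 4; zero-pad to 4 bytes: K' = 60 bf 1e 00.
K' ⊕ ipad = 56 89 28 36.  K' ⊕ opad = 3c e3 42 5c.
Inner input = (K'⊕ipad) ∥ m = 56 89 28 36 ∥ 0b ef d8 59 78.
Inner hash: sum = 86+137+40+54+11+239+216+89+120 = 992; mod 256 = 224 → e0.
Outer input = (K'⊕opad) ∥ inner = 3c e3 42 5c ∥ e0.
Outer hash (tag): sum = 60+227+66+92+224 = 669; mod 256 = 157 → 9d.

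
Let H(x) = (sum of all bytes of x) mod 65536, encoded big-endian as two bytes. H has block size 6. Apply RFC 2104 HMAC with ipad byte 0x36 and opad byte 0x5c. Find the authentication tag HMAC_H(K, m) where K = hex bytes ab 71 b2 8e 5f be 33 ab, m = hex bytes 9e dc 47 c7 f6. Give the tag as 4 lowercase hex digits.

02c0

Key hex bytes ab 71 b2 8e 5f be 33 ab is 8 bytes > B = 6, so hash it first: H(key) = 04 57, then zero-pad to 6 bytes: K' = 04 57 00 00 00 00.
K' ⊕ ipad = 32 61 36 36 36 36.  K' ⊕ opad = 58 0b 5c 5c 5c 5c.
Inner input = (K'⊕ipad) ∥ m = 32 61 36 36 36 36 ∥ 9e dc 47 c7 f6.
Inner hash: sum = 50+97+54+54+54+54+158+220+71+199+246 = 1257 → 04 e9.
Outer input = (K'⊕opad) ∥ inner = 58 0b 5c 5c 5c 5c ∥ 04 e9.
Outer hash (tag): sum = 88+11+92+92+92+92+4+233 = 704 → 02 c0.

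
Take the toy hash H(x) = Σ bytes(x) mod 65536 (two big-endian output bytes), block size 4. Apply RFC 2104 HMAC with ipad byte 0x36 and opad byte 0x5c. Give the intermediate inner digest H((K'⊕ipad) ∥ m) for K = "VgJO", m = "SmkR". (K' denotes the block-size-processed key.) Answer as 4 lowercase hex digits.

Key "VgJO" = 56 67 4a 4f is exactly B = 4 bytes: K' = 56 67 4a 4f.
K' ⊕ ipad = 60 51 7c 79.
Inner input = 60 51 7c 79 ∥ 53 6d 6b 52.
Inner hash: sum = 96+81+124+121+83+109+107+82 = 803 → 03 23.

0323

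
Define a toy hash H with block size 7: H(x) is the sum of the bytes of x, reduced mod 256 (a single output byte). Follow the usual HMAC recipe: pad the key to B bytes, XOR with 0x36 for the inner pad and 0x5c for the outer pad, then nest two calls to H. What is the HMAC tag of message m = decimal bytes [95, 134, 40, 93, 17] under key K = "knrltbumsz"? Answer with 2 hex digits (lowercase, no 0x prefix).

Key "knrltbumsz" = 6b 6e 72 6c 74 62 75 6d 73 7a is 10 bytes > B = 7, so hash it first: H(key) = 5c, then zero-pad to 7 bytes: K' = 5c 00 00 00 00 00 00.
K' ⊕ ipad = 6a 36 36 36 36 36 36.  K' ⊕ opad = 00 5c 5c 5c 5c 5c 5c.
Inner input = (K'⊕ipad) ∥ m = 6a 36 36 36 36 36 36 ∥ 5f 86 28 5d 11.
Inner hash: sum = 106+54+54+54+54+54+54+95+134+40+93+17 = 809; mod 256 = 41 → 29.
Outer input = (K'⊕opad) ∥ inner = 00 5c 5c 5c 5c 5c 5c ∥ 29.
Outer hash (tag): sum = 0+92+92+92+92+92+92+41 = 593; mod 256 = 81 → 51.

51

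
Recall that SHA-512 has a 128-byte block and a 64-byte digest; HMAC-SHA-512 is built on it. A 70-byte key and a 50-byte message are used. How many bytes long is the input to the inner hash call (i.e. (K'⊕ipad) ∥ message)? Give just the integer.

178

Key is 70 ≤ 128 bytes, zero-padded: |K'| = 128.
Inner input = (K'⊕ipad) ∥ m → 128 + 50 = 178 bytes.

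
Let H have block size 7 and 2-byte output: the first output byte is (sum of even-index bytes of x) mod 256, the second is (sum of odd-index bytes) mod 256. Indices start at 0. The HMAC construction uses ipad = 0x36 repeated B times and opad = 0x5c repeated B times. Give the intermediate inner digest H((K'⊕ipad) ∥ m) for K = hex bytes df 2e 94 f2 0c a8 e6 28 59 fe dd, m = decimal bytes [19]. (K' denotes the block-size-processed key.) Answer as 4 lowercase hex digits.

Key hex bytes df 2e 94 f2 0c a8 e6 28 59 fe dd is 11 bytes > B = 7, so hash it first: H(key) = 9b ee, then zero-pad to 7 bytes: K' = 9b ee 00 00 00 00 00.
K' ⊕ ipad = ad d8 36 36 36 36 36.
Inner input = ad d8 36 36 36 36 36 ∥ 13.
Inner hash: even-index sum = 335 mod 256 = 79; odd-index sum = 343 mod 256 = 87 → 4f 57.

4f57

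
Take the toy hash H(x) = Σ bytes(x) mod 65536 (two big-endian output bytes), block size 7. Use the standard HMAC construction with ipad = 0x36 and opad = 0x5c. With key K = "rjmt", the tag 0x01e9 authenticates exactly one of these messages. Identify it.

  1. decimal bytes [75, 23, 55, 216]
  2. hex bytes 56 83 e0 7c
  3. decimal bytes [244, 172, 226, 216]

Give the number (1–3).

Key "rjmt" = 72 6a 6d 74 is 4 bytes ≤ B = 7; zero-pad to 7 bytes: K' = 72 6a 6d 74 00 00 00.
K' ⊕ ipad = 44 5c 5b 42 36 36 36; K' ⊕ opad = 2e 36 31 28 5c 5c 5c.
m1: inner = H(44 5c 5b 42 36 36 36 4b 17 37 d8) = 03 50; tag = H(2e 36 31 28 5c 5c 5c 03 50) = 0224
m2: inner = H(44 5c 5b 42 36 36 36 56 83 e0 7c) = 04 14; tag = H(2e 36 31 28 5c 5c 5c 04 14) = 01e9 ← matches
m3: inner = H(44 5c 5b 42 36 36 36 f4 ac e2 d8) = 05 39; tag = H(2e 36 31 28 5c 5c 5c 05 39) = 020f

2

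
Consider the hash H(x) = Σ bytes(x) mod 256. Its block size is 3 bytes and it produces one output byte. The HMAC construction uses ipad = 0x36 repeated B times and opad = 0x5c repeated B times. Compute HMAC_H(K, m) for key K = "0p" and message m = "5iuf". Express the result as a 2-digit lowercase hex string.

Key "0p" = 30 70 is 2 bytes ≤ B = 3; zero-pad to 3 bytes: K' = 30 70 00.
K' ⊕ ipad = 06 46 36.  K' ⊕ opad = 6c 2c 5c.
Inner input = (K'⊕ipad) ∥ m = 06 46 36 ∥ 35 69 75 66.
Inner hash: sum = 6+70+54+53+105+117+102 = 507; mod 256 = 251 → fb.
Outer input = (K'⊕opad) ∥ inner = 6c 2c 5c ∥ fb.
Outer hash (tag): sum = 108+44+92+251 = 495; mod 256 = 239 → ef.

ef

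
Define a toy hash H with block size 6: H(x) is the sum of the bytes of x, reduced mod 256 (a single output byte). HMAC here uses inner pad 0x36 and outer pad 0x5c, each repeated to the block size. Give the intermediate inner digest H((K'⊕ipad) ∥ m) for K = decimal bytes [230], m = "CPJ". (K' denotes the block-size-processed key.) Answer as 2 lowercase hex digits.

Key decimal bytes [230] = e6 is 1 byte ≤ B = 6; zero-pad to 6 bytes: K' = e6 00 00 00 00 00.
K' ⊕ ipad = d0 36 36 36 36 36.
Inner input = d0 36 36 36 36 36 ∥ 43 50 4a.
Inner hash: sum = 208+54+54+54+54+54+67+80+74 = 699; mod 256 = 187 → bb.

bb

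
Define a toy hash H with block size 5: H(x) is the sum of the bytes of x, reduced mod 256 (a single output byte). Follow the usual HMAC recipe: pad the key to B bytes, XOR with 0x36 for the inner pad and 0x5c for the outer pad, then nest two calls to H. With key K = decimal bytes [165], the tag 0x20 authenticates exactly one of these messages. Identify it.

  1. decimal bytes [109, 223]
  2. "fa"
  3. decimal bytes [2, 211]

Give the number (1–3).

1

Key decimal bytes [165] = a5 is 1 byte ≤ B = 5; zero-pad to 5 bytes: K' = a5 00 00 00 00.
K' ⊕ ipad = 93 36 36 36 36; K' ⊕ opad = f9 5c 5c 5c 5c.
m1: inner = H(93 36 36 36 36 6d df) = b7; tag = H(f9 5c 5c 5c 5c b7) = 20 ← matches
m2: inner = H(93 36 36 36 36 66 61) = 32; tag = H(f9 5c 5c 5c 5c 32) = 9b
m3: inner = H(93 36 36 36 36 02 d3) = 40; tag = H(f9 5c 5c 5c 5c 40) = a9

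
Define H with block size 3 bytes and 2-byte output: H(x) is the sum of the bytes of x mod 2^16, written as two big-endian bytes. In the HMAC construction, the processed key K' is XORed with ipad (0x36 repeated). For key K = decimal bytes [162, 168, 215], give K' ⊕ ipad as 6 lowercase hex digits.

Key decimal bytes [162, 168, 215] = a2 a8 d7 is exactly B = 3 bytes: K' = a2 a8 d7.
XOR each byte with 0x36: a2⊕36=94, a8⊕36=9e, d7⊕36=e1.

949ee1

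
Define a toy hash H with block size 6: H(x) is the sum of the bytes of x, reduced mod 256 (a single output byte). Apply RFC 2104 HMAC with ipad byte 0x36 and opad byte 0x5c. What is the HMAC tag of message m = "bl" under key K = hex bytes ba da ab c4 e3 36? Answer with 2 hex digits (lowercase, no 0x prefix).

ce

Key hex bytes ba da ab c4 e3 36 is exactly B = 6 bytes: K' = ba da ab c4 e3 36.
K' ⊕ ipad = 8c ec 9d f2 d5 00.  K' ⊕ opad = e6 86 f7 98 bf 6a.
Inner input = (K'⊕ipad) ∥ m = 8c ec 9d f2 d5 00 ∥ 62 6c.
Inner hash: sum = 140+236+157+242+213+0+98+108 = 1194; mod 256 = 170 → aa.
Outer input = (K'⊕opad) ∥ inner = e6 86 f7 98 bf 6a ∥ aa.
Outer hash (tag): sum = 230+134+247+152+191+106+170 = 1230; mod 256 = 206 → ce.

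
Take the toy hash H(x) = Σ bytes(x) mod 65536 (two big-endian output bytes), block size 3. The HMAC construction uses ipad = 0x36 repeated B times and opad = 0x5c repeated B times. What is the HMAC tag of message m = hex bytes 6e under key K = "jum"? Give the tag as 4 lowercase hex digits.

Key "jum" = 6a 75 6d is exactly B = 3 bytes: K' = 6a 75 6d.
K' ⊕ ipad = 5c 43 5b.  K' ⊕ opad = 36 29 31.
Inner input = (K'⊕ipad) ∥ m = 5c 43 5b ∥ 6e.
Inner hash: sum = 92+67+91+110 = 360 → 01 68.
Outer input = (K'⊕opad) ∥ inner = 36 29 31 ∥ 01 68.
Outer hash (tag): sum = 54+41+49+1+104 = 249 → 00 f9.

00f9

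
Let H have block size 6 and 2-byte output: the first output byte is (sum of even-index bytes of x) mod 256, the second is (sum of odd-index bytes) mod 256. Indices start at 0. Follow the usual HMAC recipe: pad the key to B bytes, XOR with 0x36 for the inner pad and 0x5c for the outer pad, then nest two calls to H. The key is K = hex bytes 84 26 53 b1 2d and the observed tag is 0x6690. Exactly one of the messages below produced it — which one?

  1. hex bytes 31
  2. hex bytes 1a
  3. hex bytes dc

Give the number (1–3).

3

Key hex bytes 84 26 53 b1 2d is 5 bytes ≤ B = 6; zero-pad to 6 bytes: K' = 84 26 53 b1 2d 00.
K' ⊕ ipad = b2 10 65 87 1b 36; K' ⊕ opad = d8 7a 0f ed 71 5c.
m1: inner = H(b2 10 65 87 1b 36 31) = 63 cd; tag = H(d8 7a 0f ed 71 5c 63 cd) = bb90
m2: inner = H(b2 10 65 87 1b 36 1a) = 4c cd; tag = H(d8 7a 0f ed 71 5c 4c cd) = a490
m3: inner = H(b2 10 65 87 1b 36 dc) = 0e cd; tag = H(d8 7a 0f ed 71 5c 0e cd) = 6690 ← matches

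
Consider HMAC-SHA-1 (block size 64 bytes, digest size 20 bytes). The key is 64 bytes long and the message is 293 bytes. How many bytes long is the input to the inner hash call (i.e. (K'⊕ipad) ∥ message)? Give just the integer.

Key is 64 ≤ 64 bytes, zero-padded: |K'| = 64.
Inner input = (K'⊕ipad) ∥ m → 64 + 293 = 357 bytes.

357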